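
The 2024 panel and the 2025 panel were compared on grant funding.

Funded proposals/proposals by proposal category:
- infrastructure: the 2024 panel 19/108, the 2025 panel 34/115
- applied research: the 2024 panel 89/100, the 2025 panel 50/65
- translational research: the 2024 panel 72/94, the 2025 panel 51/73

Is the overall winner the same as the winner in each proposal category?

No

Infrastructure: the 2024 panel 19/108 = 17.6%, the 2025 panel 34/115 = 29.6% → the 2025 panel
Applied research: the 2024 panel 89/100 = 89.0%, the 2025 panel 50/65 = 76.9% → the 2024 panel
Translational research: the 2024 panel 72/94 = 76.6%, the 2025 panel 51/73 = 69.9% → the 2024 panel
Overall: the 2024 panel 180/302 = 59.6%, the 2025 panel 135/253 = 53.4% → the 2024 panel
Neither sweeps: the 2024 panel wins 2 of 3 groups, the 2025 panel wins 1. The 2024 panel wins overall but not every group — no Simpson reversal.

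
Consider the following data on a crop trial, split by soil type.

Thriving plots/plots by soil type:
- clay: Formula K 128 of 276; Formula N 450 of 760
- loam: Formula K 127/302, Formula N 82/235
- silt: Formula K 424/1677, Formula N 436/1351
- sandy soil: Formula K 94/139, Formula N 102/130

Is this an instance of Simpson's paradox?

No

Clay: Formula K 128/276 = 46.4%, Formula N 450/760 = 59.2% → Formula N
Loam: Formula K 127/302 = 42.1%, Formula N 82/235 = 34.9% → Formula K
Silt: Formula K 424/1677 = 25.3%, Formula N 436/1351 = 32.3% → Formula N
Sandy soil: Formula K 94/139 = 67.6%, Formula N 102/130 = 78.5% → Formula N
Overall: Formula K 773/2394 = 32.3%, Formula N 1070/2476 = 43.2% → Formula N
Neither sweeps: Formula K wins 1 of 4 groups, Formula N wins 3. Formula N wins overall but not every group — no Simpson reversal.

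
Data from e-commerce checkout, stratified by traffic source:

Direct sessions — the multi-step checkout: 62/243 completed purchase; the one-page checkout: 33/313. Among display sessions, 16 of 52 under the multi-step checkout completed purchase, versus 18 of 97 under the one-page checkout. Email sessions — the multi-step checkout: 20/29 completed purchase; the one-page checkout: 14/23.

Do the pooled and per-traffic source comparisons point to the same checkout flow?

Yes

Direct: the multi-step checkout 62/243 = 25.5%, the one-page checkout 33/313 = 10.5% → the multi-step checkout
Display: the multi-step checkout 16/52 = 30.8%, the one-page checkout 18/97 = 18.6% → the multi-step checkout
Email: the multi-step checkout 20/29 = 69.0%, the one-page checkout 14/23 = 60.9% → the multi-step checkout
Overall: the multi-step checkout 98/324 = 30.2%, the one-page checkout 65/433 = 15.0% → the multi-step checkout
The multi-step checkout wins overall and in every traffic group — no reversal.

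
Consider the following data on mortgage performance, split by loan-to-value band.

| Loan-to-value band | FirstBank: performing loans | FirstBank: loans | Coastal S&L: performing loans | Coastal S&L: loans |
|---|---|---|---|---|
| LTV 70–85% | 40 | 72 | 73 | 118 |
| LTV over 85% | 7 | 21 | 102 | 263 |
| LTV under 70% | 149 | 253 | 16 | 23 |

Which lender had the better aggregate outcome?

FirstBank

LTV 70–85%: FirstBank 40/72 = 55.6%, Coastal S&L 73/118 = 61.9% → Coastal S&L
LTV over 85%: FirstBank 7/21 = 33.3%, Coastal S&L 102/263 = 38.8% → Coastal S&L
LTV under 70%: FirstBank 149/253 = 58.9%, Coastal S&L 16/23 = 69.6% → Coastal S&L
Overall: FirstBank 196/346 = 56.6%, Coastal S&L 191/404 = 47.3% → FirstBank
(Coastal S&L wins every loan-to-value group but FirstBank wins overall — Coastal S&L's loans skew toward the low-rate LTV over 85% group.)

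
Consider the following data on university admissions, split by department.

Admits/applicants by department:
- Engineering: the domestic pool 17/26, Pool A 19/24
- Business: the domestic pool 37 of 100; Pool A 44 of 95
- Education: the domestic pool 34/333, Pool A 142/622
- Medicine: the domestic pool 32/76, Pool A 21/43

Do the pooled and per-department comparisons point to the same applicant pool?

Yes

Engineering: the domestic pool 17/26 = 65.4%, Pool A 19/24 = 79.2% → Pool A
Business: the domestic pool 37/100 = 37.0%, Pool A 44/95 = 46.3% → Pool A
Education: the domestic pool 34/333 = 10.2%, Pool A 142/622 = 22.8% → Pool A
Medicine: the domestic pool 32/76 = 42.1%, Pool A 21/43 = 48.8% → Pool A
Overall: the domestic pool 120/535 = 22.4%, Pool A 226/784 = 28.8% → Pool A
Pool A wins overall and in every department group — no reversal.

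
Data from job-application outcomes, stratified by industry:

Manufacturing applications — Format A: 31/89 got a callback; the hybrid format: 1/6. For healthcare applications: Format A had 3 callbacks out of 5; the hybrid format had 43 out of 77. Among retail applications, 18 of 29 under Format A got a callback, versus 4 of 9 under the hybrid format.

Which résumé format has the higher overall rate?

Manufacturing: Format A 31/89 = 34.8%, the hybrid format 1/6 = 16.7% → Format A
Healthcare: Format A 3/5 = 60.0%, the hybrid format 43/77 = 55.8% → Format A
Retail: Format A 18/29 = 62.1%, the hybrid format 4/9 = 44.4% → Format A
Overall: Format A 52/123 = 42.3%, the hybrid format 48/92 = 52.2% → the hybrid format
(Format A wins every industry group but the hybrid format wins overall — Format A's applications skew toward the low-rate manufacturing group.)

the hybrid format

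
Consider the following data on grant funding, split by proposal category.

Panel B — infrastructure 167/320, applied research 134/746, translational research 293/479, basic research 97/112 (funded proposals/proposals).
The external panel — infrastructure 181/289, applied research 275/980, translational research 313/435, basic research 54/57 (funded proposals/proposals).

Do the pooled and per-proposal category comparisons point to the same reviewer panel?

Infrastructure: Panel B 167/320 = 52.2%, the external panel 181/289 = 62.6% → the external panel
Applied research: Panel B 134/746 = 18.0%, the external panel 275/980 = 28.1% → the external panel
Translational research: Panel B 293/479 = 61.2%, the external panel 313/435 = 72.0% → the external panel
Basic research: Panel B 97/112 = 86.6%, the external panel 54/57 = 94.7% → the external panel
Overall: Panel B 691/1657 = 41.7%, the external panel 823/1761 = 46.7% → the external panel
The external panel wins overall and in every proposal group — no reversal.

Yes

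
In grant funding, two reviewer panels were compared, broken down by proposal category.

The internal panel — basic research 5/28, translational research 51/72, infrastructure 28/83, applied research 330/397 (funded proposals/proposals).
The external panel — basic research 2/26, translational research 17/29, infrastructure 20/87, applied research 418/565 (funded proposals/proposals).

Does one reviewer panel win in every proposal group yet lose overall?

Basic research: the internal panel 5/28 = 17.9%, the external panel 2/26 = 7.7% → the internal panel
Translational research: the internal panel 51/72 = 70.8%, the external panel 17/29 = 58.6% → the internal panel
Infrastructure: the internal panel 28/83 = 33.7%, the external panel 20/87 = 23.0% → the internal panel
Applied research: the internal panel 330/397 = 83.1%, the external panel 418/565 = 74.0% → the internal panel
Overall: the internal panel 414/580 = 71.4%, the external panel 457/707 = 64.6% → the internal panel
The internal panel wins overall and in every proposal group — no reversal.

No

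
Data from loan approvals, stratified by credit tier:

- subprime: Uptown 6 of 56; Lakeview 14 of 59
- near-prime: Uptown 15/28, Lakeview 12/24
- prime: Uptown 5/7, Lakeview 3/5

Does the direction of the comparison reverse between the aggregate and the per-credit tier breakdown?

Subprime: Uptown 6/56 = 10.7%, Lakeview 14/59 = 23.7% → Lakeview
Near-prime: Uptown 15/28 = 53.6%, Lakeview 12/24 = 50.0% → Uptown
Prime: Uptown 5/7 = 71.4%, Lakeview 3/5 = 60.0% → Uptown
Overall: Uptown 26/91 = 28.6%, Lakeview 29/88 = 33.0% → Lakeview
Neither sweeps: Uptown wins 2 of 3 groups, Lakeview wins 1. Lakeview wins overall but not every group — no Simpson reversal.

No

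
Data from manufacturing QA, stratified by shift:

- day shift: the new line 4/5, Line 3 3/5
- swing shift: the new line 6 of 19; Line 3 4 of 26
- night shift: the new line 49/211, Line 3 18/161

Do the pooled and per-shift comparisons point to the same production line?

Yes

Day shift: the new line 4/5 = 80.0%, Line 3 3/5 = 60.0% → the new line
Swing shift: the new line 6/19 = 31.6%, Line 3 4/26 = 15.4% → the new line
Night shift: the new line 49/211 = 23.2%, Line 3 18/161 = 11.2% → the new line
Overall: the new line 59/235 = 25.1%, Line 3 25/192 = 13.0% → the new line
The new line wins overall and in every shift group — no reversal.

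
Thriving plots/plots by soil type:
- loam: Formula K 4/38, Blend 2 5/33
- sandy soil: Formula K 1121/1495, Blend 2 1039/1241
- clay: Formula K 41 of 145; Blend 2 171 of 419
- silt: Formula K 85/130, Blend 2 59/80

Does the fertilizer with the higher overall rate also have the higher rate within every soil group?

Loam: Formula K 4/38 = 10.5%, Blend 2 5/33 = 15.2% → Blend 2
Sandy soil: Formula K 1121/1495 = 75.0%, Blend 2 1039/1241 = 83.7% → Blend 2
Clay: Formula K 41/145 = 28.3%, Blend 2 171/419 = 40.8% → Blend 2
Silt: Formula K 85/130 = 65.4%, Blend 2 59/80 = 73.8% → Blend 2
Overall: Formula K 1251/1808 = 69.2%, Blend 2 1274/1773 = 71.9% → Blend 2
Blend 2 wins overall and in every soil group — no reversal.

Yes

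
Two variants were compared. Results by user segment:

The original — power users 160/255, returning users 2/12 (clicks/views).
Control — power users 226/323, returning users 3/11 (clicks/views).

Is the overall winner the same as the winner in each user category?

Yes

Power users: the original 160/255 = 62.7%, Control 226/323 = 70.0% → Control
Returning users: the original 2/12 = 16.7%, Control 3/11 = 27.3% → Control
Overall: the original 162/267 = 60.7%, Control 229/334 = 68.6% → Control
Control wins overall and in every user group — no reversal.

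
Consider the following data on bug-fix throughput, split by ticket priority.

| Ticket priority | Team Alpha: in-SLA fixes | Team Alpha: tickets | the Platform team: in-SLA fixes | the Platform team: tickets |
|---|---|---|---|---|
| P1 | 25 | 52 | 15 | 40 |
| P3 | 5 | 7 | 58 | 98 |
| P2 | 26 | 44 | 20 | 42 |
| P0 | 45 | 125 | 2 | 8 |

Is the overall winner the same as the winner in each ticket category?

P1: Team Alpha 25/52 = 48.1%, the Platform team 15/40 = 37.5% → Team Alpha
P3: Team Alpha 5/7 = 71.4%, the Platform team 58/98 = 59.2% → Team Alpha
P2: Team Alpha 26/44 = 59.1%, the Platform team 20/42 = 47.6% → Team Alpha
P0: Team Alpha 45/125 = 36.0%, the Platform team 2/8 = 25.0% → Team Alpha
Overall: Team Alpha 101/228 = 44.3%, the Platform team 95/188 = 50.5% → the Platform team
Team Alpha wins each ticket group but the Platform team wins overall — the comparison reverses. Team Alpha's tickets skew toward P0, which has a lower base rate.

No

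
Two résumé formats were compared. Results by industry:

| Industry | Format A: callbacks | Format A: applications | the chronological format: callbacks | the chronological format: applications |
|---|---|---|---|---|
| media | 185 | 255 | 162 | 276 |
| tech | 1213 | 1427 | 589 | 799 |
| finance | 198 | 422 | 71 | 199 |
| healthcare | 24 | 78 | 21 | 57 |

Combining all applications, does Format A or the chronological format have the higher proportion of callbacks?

Media: Format A 185/255 = 72.5%, the chronological format 162/276 = 58.7% → Format A
Tech: Format A 1213/1427 = 85.0%, the chronological format 589/799 = 73.7% → Format A
Finance: Format A 198/422 = 46.9%, the chronological format 71/199 = 35.7% → Format A
Healthcare: Format A 24/78 = 30.8%, the chronological format 21/57 = 36.8% → the chronological format
Overall: Format A 1620/2182 = 74.2%, the chronological format 843/1331 = 63.3% → Format A
(Neither sweeps every industry group, but Format A has the higher pooled rate.)

Format A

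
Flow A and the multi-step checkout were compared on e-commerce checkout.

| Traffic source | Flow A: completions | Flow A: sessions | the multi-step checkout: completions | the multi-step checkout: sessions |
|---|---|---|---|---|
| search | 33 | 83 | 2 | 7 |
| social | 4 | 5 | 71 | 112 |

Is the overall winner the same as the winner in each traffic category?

No

Search: Flow A 33/83 = 39.8%, the multi-step checkout 2/7 = 28.6% → Flow A
Social: Flow A 4/5 = 80.0%, the multi-step checkout 71/112 = 63.4% → Flow A
Overall: Flow A 37/88 = 42.0%, the multi-step checkout 73/119 = 61.3% → the multi-step checkout
Flow A wins each traffic group but the multi-step checkout wins overall — the comparison reverses. Flow A's sessions skew toward search, which has a lower base rate.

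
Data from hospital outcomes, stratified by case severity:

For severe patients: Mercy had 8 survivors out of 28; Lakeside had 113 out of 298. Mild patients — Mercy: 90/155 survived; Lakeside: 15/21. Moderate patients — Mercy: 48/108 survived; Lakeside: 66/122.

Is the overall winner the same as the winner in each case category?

No

Severe: Mercy 8/28 = 28.6%, Lakeside 113/298 = 37.9% → Lakeside
Mild: Mercy 90/155 = 58.1%, Lakeside 15/21 = 71.4% → Lakeside
Moderate: Mercy 48/108 = 44.4%, Lakeside 66/122 = 54.1% → Lakeside
Overall: Mercy 146/291 = 50.2%, Lakeside 194/441 = 44.0% → Mercy
Lakeside wins each case group but Mercy wins overall — the comparison reverses. Lakeside's patients skew toward severe, which has a lower base rate.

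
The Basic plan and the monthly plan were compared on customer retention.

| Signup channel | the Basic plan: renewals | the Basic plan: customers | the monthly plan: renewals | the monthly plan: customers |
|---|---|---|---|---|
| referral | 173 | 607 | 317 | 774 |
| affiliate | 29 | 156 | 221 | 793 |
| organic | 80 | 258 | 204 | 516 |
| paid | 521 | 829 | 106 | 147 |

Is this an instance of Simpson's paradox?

Referral: the Basic plan 173/607 = 28.5%, the monthly plan 317/774 = 41.0% → the monthly plan
Affiliate: the Basic plan 29/156 = 18.6%, the monthly plan 221/793 = 27.9% → the monthly plan
Organic: the Basic plan 80/258 = 31.0%, the monthly plan 204/516 = 39.5% → the monthly plan
Paid: the Basic plan 521/829 = 62.8%, the monthly plan 106/147 = 72.1% → the monthly plan
Overall: the Basic plan 803/1850 = 43.4%, the monthly plan 848/2230 = 38.0% → the Basic plan
The monthly plan wins each signup group but the Basic plan wins overall — the comparison reverses. The monthly plan's customers skew toward affiliate, which has a lower base rate.

Yes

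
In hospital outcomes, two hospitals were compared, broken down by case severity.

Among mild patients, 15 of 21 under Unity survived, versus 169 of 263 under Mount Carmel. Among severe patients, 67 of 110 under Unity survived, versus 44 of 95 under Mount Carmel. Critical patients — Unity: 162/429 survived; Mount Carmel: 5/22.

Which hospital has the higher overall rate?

Mount Carmel

Mild: Unity 15/21 = 71.4%, Mount Carmel 169/263 = 64.3% → Unity
Severe: Unity 67/110 = 60.9%, Mount Carmel 44/95 = 46.3% → Unity
Critical: Unity 162/429 = 37.8%, Mount Carmel 5/22 = 22.7% → Unity
Overall: Unity 244/560 = 43.6%, Mount Carmel 218/380 = 57.4% → Mount Carmel
(Unity wins every case group but Mount Carmel wins overall — Unity's patients skew toward the low-rate critical group.)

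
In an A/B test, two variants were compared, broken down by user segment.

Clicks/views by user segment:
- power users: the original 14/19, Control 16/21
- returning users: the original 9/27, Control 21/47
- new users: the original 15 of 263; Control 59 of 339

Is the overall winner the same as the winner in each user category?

Power users: the original 14/19 = 73.7%, Control 16/21 = 76.2% → Control
Returning users: the original 9/27 = 33.3%, Control 21/47 = 44.7% → Control
New users: the original 15/263 = 5.7%, Control 59/339 = 17.4% → Control
Overall: the original 38/309 = 12.3%, Control 96/407 = 23.6% → Control
Control wins overall and in every user group — no reversal.

Yes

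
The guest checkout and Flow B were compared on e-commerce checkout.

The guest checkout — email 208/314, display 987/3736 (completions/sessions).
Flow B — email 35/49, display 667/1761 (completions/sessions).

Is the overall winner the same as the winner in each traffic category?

Yes

Email: the guest checkout 208/314 = 66.2%, Flow B 35/49 = 71.4% → Flow B
Display: the guest checkout 987/3736 = 26.4%, Flow B 667/1761 = 37.9% → Flow B
Overall: the guest checkout 1195/4050 = 29.5%, Flow B 702/1810 = 38.8% → Flow B
Flow B wins overall and in every traffic group — no reversal.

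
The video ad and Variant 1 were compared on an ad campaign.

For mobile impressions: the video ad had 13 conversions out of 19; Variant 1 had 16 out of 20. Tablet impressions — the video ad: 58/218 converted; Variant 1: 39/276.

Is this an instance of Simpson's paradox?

No

Mobile: the video ad 13/19 = 68.4%, Variant 1 16/20 = 80.0% → Variant 1
Tablet: the video ad 58/218 = 26.6%, Variant 1 39/276 = 14.1% → the video ad
Overall: the video ad 71/237 = 30.0%, Variant 1 55/296 = 18.6% → the video ad
Neither sweeps: the video ad wins 1 of 2 groups, Variant 1 wins 1. The video ad wins overall but not every group — no Simpson reversal.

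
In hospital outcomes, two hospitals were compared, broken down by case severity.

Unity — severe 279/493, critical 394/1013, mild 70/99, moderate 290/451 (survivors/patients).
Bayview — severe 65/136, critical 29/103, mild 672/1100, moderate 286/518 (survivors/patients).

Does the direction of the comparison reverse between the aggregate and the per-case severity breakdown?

Yes

Severe: Unity 279/493 = 56.6%, Bayview 65/136 = 47.8% → Unity
Critical: Unity 394/1013 = 38.9%, Bayview 29/103 = 28.2% → Unity
Mild: Unity 70/99 = 70.7%, Bayview 672/1100 = 61.1% → Unity
Moderate: Unity 290/451 = 64.3%, Bayview 286/518 = 55.2% → Unity
Overall: Unity 1033/2056 = 50.2%, Bayview 1052/1857 = 56.7% → Bayview
Unity wins each case group but Bayview wins overall — the comparison reverses. Unity's patients skew toward critical, which has a lower base rate.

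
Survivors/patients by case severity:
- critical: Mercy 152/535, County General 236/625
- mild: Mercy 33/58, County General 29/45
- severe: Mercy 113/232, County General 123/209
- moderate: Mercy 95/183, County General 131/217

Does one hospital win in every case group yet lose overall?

Critical: Mercy 152/535 = 28.4%, County General 236/625 = 37.8% → County General
Mild: Mercy 33/58 = 56.9%, County General 29/45 = 64.4% → County General
Severe: Mercy 113/232 = 48.7%, County General 123/209 = 58.9% → County General
Moderate: Mercy 95/183 = 51.9%, County General 131/217 = 60.4% → County General
Overall: Mercy 393/1008 = 39.0%, County General 519/1096 = 47.4% → County General
County General wins overall and in every case group — no reversal.

No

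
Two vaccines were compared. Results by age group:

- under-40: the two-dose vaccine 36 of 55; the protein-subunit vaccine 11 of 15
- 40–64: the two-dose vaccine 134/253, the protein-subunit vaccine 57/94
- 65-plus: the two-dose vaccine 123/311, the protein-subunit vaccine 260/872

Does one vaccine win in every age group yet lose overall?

Under-40: the two-dose vaccine 36/55 = 65.5%, the protein-subunit vaccine 11/15 = 73.3% → the protein-subunit vaccine
40–64: the two-dose vaccine 134/253 = 53.0%, the protein-subunit vaccine 57/94 = 60.6% → the protein-subunit vaccine
65-plus: the two-dose vaccine 123/311 = 39.5%, the protein-subunit vaccine 260/872 = 29.8% → the two-dose vaccine
Overall: the two-dose vaccine 293/619 = 47.3%, the protein-subunit vaccine 328/981 = 33.4% → the two-dose vaccine
Neither sweeps: the two-dose vaccine wins 1 of 3 groups, the protein-subunit vaccine wins 2. The two-dose vaccine wins overall but not every group — no Simpson reversal.

No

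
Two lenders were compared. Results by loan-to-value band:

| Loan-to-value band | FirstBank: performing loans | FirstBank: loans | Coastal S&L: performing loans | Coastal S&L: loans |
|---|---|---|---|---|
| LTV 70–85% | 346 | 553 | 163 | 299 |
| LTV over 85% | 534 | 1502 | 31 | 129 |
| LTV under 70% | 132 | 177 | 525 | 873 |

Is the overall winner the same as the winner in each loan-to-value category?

No

LTV 70–85%: FirstBank 346/553 = 62.6%, Coastal S&L 163/299 = 54.5% → FirstBank
LTV over 85%: FirstBank 534/1502 = 35.6%, Coastal S&L 31/129 = 24.0% → FirstBank
LTV under 70%: FirstBank 132/177 = 74.6%, Coastal S&L 525/873 = 60.1% → FirstBank
Overall: FirstBank 1012/2232 = 45.3%, Coastal S&L 719/1301 = 55.3% → Coastal S&L
FirstBank wins each loan-to-value group but Coastal S&L wins overall — the comparison reverses. FirstBank's loans skew toward LTV over 85%, which has a lower base rate.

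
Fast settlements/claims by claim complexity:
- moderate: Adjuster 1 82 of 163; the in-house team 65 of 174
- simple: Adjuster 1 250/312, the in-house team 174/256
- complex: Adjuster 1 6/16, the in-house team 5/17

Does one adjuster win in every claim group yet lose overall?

No

Moderate: Adjuster 1 82/163 = 50.3%, the in-house team 65/174 = 37.4% → Adjuster 1
Simple: Adjuster 1 250/312 = 80.1%, the in-house team 174/256 = 68.0% → Adjuster 1
Complex: Adjuster 1 6/16 = 37.5%, the in-house team 5/17 = 29.4% → Adjuster 1
Overall: Adjuster 1 338/491 = 68.8%, the in-house team 244/447 = 54.6% → Adjuster 1
Adjuster 1 wins overall and in every claim group — no reversal.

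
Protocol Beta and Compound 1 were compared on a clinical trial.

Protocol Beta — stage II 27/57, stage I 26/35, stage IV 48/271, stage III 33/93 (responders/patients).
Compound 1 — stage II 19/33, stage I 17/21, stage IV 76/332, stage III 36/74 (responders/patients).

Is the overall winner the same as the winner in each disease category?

Yes

Stage II: Protocol Beta 27/57 = 47.4%, Compound 1 19/33 = 57.6% → Compound 1
Stage I: Protocol Beta 26/35 = 74.3%, Compound 1 17/21 = 81.0% → Compound 1
Stage IV: Protocol Beta 48/271 = 17.7%, Compound 1 76/332 = 22.9% → Compound 1
Stage III: Protocol Beta 33/93 = 35.5%, Compound 1 36/74 = 48.6% → Compound 1
Overall: Protocol Beta 134/456 = 29.4%, Compound 1 148/460 = 32.2% → Compound 1
Compound 1 wins overall and in every disease group — no reversal.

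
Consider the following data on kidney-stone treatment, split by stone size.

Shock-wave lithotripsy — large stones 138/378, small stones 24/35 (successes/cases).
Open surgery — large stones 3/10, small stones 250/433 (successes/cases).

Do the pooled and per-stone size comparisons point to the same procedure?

Large stones: shock-wave lithotripsy 138/378 = 36.5%, open surgery 3/10 = 30.0% → shock-wave lithotripsy
Small stones: shock-wave lithotripsy 24/35 = 68.6%, open surgery 250/433 = 57.7% → shock-wave lithotripsy
Overall: shock-wave lithotripsy 162/413 = 39.2%, open surgery 253/443 = 57.1% → open surgery
Shock-wave lithotripsy wins each stone group but open surgery wins overall — the comparison reverses. Shock-wave lithotripsy's cases skew toward large stones, which has a lower base rate.

No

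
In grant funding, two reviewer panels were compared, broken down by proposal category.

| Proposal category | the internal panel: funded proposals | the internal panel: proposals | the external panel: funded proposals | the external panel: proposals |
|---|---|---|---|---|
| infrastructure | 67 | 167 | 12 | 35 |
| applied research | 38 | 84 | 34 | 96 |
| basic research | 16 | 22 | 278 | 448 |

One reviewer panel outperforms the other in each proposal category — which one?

Infrastructure: the internal panel 67/167 = 40.1%, the external panel 12/35 = 34.3% → the internal panel
Applied research: the internal panel 38/84 = 45.2%, the external panel 34/96 = 35.4% → the internal panel
Basic research: the internal panel 16/22 = 72.7%, the external panel 278/448 = 62.1% → the internal panel
The internal panel has the higher rate in all 3 groups.

the internal panel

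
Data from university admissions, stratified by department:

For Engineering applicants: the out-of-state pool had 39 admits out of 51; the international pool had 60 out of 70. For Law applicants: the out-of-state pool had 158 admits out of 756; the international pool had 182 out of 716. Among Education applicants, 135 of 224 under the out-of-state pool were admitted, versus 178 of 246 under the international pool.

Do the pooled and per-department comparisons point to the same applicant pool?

Yes

Engineering: the out-of-state pool 39/51 = 76.5%, the international pool 60/70 = 85.7% → the international pool
Law: the out-of-state pool 158/756 = 20.9%, the international pool 182/716 = 25.4% → the international pool
Education: the out-of-state pool 135/224 = 60.3%, the international pool 178/246 = 72.4% → the international pool
Overall: the out-of-state pool 332/1031 = 32.2%, the international pool 420/1032 = 40.7% → the international pool
The international pool wins overall and in every department group — no reversal.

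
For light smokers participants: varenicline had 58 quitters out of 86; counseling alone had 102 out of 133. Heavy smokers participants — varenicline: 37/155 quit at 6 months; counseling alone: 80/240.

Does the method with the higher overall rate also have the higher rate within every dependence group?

Light smokers: varenicline 58/86 = 67.4%, counseling alone 102/133 = 76.7% → counseling alone
Heavy smokers: varenicline 37/155 = 23.9%, counseling alone 80/240 = 33.3% → counseling alone
Overall: varenicline 95/241 = 39.4%, counseling alone 182/373 = 48.8% → counseling alone
Counseling alone wins overall and in every dependence group — no reversal.

Yes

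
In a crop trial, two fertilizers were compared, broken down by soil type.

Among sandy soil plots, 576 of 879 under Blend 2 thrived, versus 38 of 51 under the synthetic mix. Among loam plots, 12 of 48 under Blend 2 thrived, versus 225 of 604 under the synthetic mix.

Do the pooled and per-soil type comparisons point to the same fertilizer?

No

Sandy soil: Blend 2 576/879 = 65.5%, the synthetic mix 38/51 = 74.5% → the synthetic mix
Loam: Blend 2 12/48 = 25.0%, the synthetic mix 225/604 = 37.3% → the synthetic mix
Overall: Blend 2 588/927 = 63.4%, the synthetic mix 263/655 = 40.2% → Blend 2
The synthetic mix wins each soil group but Blend 2 wins overall — the comparison reverses. The synthetic mix's plots skew toward loam, which has a lower base rate.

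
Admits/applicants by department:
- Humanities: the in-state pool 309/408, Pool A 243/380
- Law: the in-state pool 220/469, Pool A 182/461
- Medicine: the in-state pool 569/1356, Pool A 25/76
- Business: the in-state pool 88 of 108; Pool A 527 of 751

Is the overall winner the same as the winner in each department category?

Humanities: the in-state pool 309/408 = 75.7%, Pool A 243/380 = 63.9% → the in-state pool
Law: the in-state pool 220/469 = 46.9%, Pool A 182/461 = 39.5% → the in-state pool
Medicine: the in-state pool 569/1356 = 42.0%, Pool A 25/76 = 32.9% → the in-state pool
Business: the in-state pool 88/108 = 81.5%, Pool A 527/751 = 70.2% → the in-state pool
Overall: the in-state pool 1186/2341 = 50.7%, Pool A 977/1668 = 58.6% → Pool A
The in-state pool wins each department group but Pool A wins overall — the comparison reverses. The in-state pool's applicants skew toward Medicine, which has a lower base rate.

No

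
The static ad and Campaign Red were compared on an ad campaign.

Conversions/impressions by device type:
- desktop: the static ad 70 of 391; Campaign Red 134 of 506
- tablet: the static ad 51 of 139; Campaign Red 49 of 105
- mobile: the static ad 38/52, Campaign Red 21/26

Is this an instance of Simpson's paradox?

Desktop: the static ad 70/391 = 17.9%, Campaign Red 134/506 = 26.5% → Campaign Red
Tablet: the static ad 51/139 = 36.7%, Campaign Red 49/105 = 46.7% → Campaign Red
Mobile: the static ad 38/52 = 73.1%, Campaign Red 21/26 = 80.8% → Campaign Red
Overall: the static ad 159/582 = 27.3%, Campaign Red 204/637 = 32.0% → Campaign Red
Campaign Red wins overall and in every device group — no reversal.

No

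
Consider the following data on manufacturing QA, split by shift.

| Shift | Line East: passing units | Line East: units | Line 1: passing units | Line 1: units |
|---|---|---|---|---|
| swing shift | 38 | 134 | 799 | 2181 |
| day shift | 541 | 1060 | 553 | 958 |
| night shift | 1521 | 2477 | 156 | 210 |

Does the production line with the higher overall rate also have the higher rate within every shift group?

No

Swing shift: Line East 38/134 = 28.4%, Line 1 799/2181 = 36.6% → Line 1
Day shift: Line East 541/1060 = 51.0%, Line 1 553/958 = 57.7% → Line 1
Night shift: Line East 1521/2477 = 61.4%, Line 1 156/210 = 74.3% → Line 1
Overall: Line East 2100/3671 = 57.2%, Line 1 1508/3349 = 45.0% → Line East
Line 1 wins each shift group but Line East wins overall — the comparison reverses. Line 1's units skew toward swing shift, which has a lower base rate.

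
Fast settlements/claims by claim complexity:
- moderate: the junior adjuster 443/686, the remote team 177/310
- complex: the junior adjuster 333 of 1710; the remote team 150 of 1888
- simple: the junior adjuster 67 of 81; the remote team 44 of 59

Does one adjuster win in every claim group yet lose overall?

No

Moderate: the junior adjuster 443/686 = 64.6%, the remote team 177/310 = 57.1% → the junior adjuster
Complex: the junior adjuster 333/1710 = 19.5%, the remote team 150/1888 = 7.9% → the junior adjuster
Simple: the junior adjuster 67/81 = 82.7%, the remote team 44/59 = 74.6% → the junior adjuster
Overall: the junior adjuster 843/2477 = 34.0%, the remote team 371/2257 = 16.4% → the junior adjuster
The junior adjuster wins overall and in every claim group — no reversal.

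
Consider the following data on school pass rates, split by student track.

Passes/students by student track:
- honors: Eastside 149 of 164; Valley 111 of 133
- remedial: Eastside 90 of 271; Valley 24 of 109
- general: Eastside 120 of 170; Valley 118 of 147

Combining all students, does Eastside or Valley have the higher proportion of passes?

Valley

Honors: Eastside 149/164 = 90.9%, Valley 111/133 = 83.5% → Eastside
Remedial: Eastside 90/271 = 33.2%, Valley 24/109 = 22.0% → Eastside
General: Eastside 120/170 = 70.6%, Valley 118/147 = 80.3% → Valley
Overall: Eastside 359/605 = 59.3%, Valley 253/389 = 65.0% → Valley
(Neither sweeps every student group, but Valley has the higher pooled rate.)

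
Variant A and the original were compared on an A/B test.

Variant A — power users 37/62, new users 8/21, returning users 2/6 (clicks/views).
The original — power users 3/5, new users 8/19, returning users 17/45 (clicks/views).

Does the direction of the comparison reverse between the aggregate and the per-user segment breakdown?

Power users: Variant A 37/62 = 59.7%, the original 3/5 = 60.0% → the original
New users: Variant A 8/21 = 38.1%, the original 8/19 = 42.1% → the original
Returning users: Variant A 2/6 = 33.3%, the original 17/45 = 37.8% → the original
Overall: Variant A 47/89 = 52.8%, the original 28/69 = 40.6% → Variant A
The original wins each user group but Variant A wins overall — the comparison reverses. The original's views skew toward returning users, which has a lower base rate.

Yes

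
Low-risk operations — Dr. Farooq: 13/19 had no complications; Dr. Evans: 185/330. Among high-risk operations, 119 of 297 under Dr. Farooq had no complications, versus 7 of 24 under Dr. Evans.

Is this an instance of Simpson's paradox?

Low-risk: Dr. Farooq 13/19 = 68.4%, Dr. Evans 185/330 = 56.1% → Dr. Farooq
High-risk: Dr. Farooq 119/297 = 40.1%, Dr. Evans 7/24 = 29.2% → Dr. Farooq
Overall: Dr. Farooq 132/316 = 41.8%, Dr. Evans 192/354 = 54.2% → Dr. Evans
Dr. Farooq wins each patient risk group but Dr. Evans wins overall — the comparison reverses. Dr. Farooq's operations skew toward high-risk, which has a lower base rate.

Yes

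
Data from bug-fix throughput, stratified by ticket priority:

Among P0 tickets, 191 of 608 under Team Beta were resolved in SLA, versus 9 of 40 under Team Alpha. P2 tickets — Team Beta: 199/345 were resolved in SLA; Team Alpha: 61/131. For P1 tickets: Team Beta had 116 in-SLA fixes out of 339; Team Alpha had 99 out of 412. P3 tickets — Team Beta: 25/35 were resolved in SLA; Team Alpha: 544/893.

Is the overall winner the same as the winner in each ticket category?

No

P0: Team Beta 191/608 = 31.4%, Team Alpha 9/40 = 22.5% → Team Beta
P2: Team Beta 199/345 = 57.7%, Team Alpha 61/131 = 46.6% → Team Beta
P1: Team Beta 116/339 = 34.2%, Team Alpha 99/412 = 24.0% → Team Beta
P3: Team Beta 25/35 = 71.4%, Team Alpha 544/893 = 60.9% → Team Beta
Overall: Team Beta 531/1327 = 40.0%, Team Alpha 713/1476 = 48.3% → Team Alpha
Team Beta wins each ticket group but Team Alpha wins overall — the comparison reverses. Team Beta's tickets skew toward P0, which has a lower base rate.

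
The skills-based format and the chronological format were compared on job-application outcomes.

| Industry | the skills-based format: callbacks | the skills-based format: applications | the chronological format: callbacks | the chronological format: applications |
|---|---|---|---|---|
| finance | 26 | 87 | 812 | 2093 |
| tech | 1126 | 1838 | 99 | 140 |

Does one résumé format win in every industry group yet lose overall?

Yes

Finance: the skills-based format 26/87 = 29.9%, the chronological format 812/2093 = 38.8% → the chronological format
Tech: the skills-based format 1126/1838 = 61.3%, the chronological format 99/140 = 70.7% → the chronological format
Overall: the skills-based format 1152/1925 = 59.8%, the chronological format 911/2233 = 40.8% → the skills-based format
The chronological format wins each industry group but the skills-based format wins overall — the comparison reverses. The chronological format's applications skew toward finance, which has a lower base rate.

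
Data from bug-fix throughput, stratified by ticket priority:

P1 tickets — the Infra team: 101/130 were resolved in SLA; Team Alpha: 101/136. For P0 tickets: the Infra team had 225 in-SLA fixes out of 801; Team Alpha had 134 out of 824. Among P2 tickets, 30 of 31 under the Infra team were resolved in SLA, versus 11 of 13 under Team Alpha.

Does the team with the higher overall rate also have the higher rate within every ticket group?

Yes

P1: the Infra team 101/130 = 77.7%, Team Alpha 101/136 = 74.3% → the Infra team
P0: the Infra team 225/801 = 28.1%, Team Alpha 134/824 = 16.3% → the Infra team
P2: the Infra team 30/31 = 96.8%, Team Alpha 11/13 = 84.6% → the Infra team
Overall: the Infra team 356/962 = 37.0%, Team Alpha 246/973 = 25.3% → the Infra team
The Infra team wins overall and in every ticket group — no reversal.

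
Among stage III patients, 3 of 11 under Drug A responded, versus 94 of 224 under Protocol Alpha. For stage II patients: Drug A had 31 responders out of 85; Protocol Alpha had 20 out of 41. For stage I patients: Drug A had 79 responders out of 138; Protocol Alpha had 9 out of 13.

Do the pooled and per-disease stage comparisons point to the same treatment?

Stage III: Drug A 3/11 = 27.3%, Protocol Alpha 94/224 = 42.0% → Protocol Alpha
Stage II: Drug A 31/85 = 36.5%, Protocol Alpha 20/41 = 48.8% → Protocol Alpha
Stage I: Drug A 79/138 = 57.2%, Protocol Alpha 9/13 = 69.2% → Protocol Alpha
Overall: Drug A 113/234 = 48.3%, Protocol Alpha 123/278 = 44.2% → Drug A
Protocol Alpha wins each disease group but Drug A wins overall — the comparison reverses. Protocol Alpha's patients skew toward stage III, which has a lower base rate.

No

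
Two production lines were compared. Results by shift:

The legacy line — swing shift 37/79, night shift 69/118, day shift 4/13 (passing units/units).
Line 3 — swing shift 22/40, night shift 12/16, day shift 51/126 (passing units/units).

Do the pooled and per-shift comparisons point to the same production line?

Swing shift: the legacy line 37/79 = 46.8%, Line 3 22/40 = 55.0% → Line 3
Night shift: the legacy line 69/118 = 58.5%, Line 3 12/16 = 75.0% → Line 3
Day shift: the legacy line 4/13 = 30.8%, Line 3 51/126 = 40.5% → Line 3
Overall: the legacy line 110/210 = 52.4%, Line 3 85/182 = 46.7% → the legacy line
Line 3 wins each shift group but the legacy line wins overall — the comparison reverses. Line 3's units skew toward day shift, which has a lower base rate.

No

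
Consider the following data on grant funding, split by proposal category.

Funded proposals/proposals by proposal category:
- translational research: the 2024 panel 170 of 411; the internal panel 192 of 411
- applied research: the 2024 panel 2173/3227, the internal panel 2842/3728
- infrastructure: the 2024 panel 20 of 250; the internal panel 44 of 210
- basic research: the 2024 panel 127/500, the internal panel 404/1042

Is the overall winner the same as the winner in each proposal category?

Yes

Translational research: the 2024 panel 170/411 = 41.4%, the internal panel 192/411 = 46.7% → the internal panel
Applied research: the 2024 panel 2173/3227 = 67.3%, the internal panel 2842/3728 = 76.2% → the internal panel
Infrastructure: the 2024 panel 20/250 = 8.0%, the internal panel 44/210 = 21.0% → the internal panel
Basic research: the 2024 panel 127/500 = 25.4%, the internal panel 404/1042 = 38.8% → the internal panel
Overall: the 2024 panel 2490/4388 = 56.7%, the internal panel 3482/5391 = 64.6% → the internal panel
The internal panel wins overall and in every proposal group — no reversal.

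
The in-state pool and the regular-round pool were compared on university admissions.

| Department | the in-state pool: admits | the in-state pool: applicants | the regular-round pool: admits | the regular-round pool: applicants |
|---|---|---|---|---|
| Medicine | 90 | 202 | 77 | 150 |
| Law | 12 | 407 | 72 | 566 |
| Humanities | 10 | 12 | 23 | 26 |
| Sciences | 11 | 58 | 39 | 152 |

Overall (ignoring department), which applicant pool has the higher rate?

the regular-round pool

Medicine: the in-state pool 90/202 = 44.6%, the regular-round pool 77/150 = 51.3% → the regular-round pool
Law: the in-state pool 12/407 = 2.9%, the regular-round pool 72/566 = 12.7% → the regular-round pool
Humanities: the in-state pool 10/12 = 83.3%, the regular-round pool 23/26 = 88.5% → the regular-round pool
Sciences: the in-state pool 11/58 = 19.0%, the regular-round pool 39/152 = 25.7% → the regular-round pool
Overall: the in-state pool 123/679 = 18.1%, the regular-round pool 211/894 = 23.6% → the regular-round pool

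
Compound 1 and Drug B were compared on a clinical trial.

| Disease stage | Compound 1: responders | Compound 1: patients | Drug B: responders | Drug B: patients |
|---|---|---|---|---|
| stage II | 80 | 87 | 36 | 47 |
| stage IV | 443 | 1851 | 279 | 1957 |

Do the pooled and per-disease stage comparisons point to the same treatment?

Yes

Stage II: Compound 1 80/87 = 92.0%, Drug B 36/47 = 76.6% → Compound 1
Stage IV: Compound 1 443/1851 = 23.9%, Drug B 279/1957 = 14.3% → Compound 1
Overall: Compound 1 523/1938 = 27.0%, Drug B 315/2004 = 15.7% → Compound 1
Compound 1 wins overall and in every disease group — no reversal.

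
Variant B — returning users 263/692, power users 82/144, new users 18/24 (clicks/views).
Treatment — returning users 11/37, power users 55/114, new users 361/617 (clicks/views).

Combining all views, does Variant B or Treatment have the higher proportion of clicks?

Returning users: Variant B 263/692 = 38.0%, Treatment 11/37 = 29.7% → Variant B
Power users: Variant B 82/144 = 56.9%, Treatment 55/114 = 48.2% → Variant B
New users: Variant B 18/24 = 75.0%, Treatment 361/617 = 58.5% → Variant B
Overall: Variant B 363/860 = 42.2%, Treatment 427/768 = 55.6% → Treatment
(Variant B wins every user group but Treatment wins overall — Variant B's views skew toward the low-rate returning users group.)

Treatment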